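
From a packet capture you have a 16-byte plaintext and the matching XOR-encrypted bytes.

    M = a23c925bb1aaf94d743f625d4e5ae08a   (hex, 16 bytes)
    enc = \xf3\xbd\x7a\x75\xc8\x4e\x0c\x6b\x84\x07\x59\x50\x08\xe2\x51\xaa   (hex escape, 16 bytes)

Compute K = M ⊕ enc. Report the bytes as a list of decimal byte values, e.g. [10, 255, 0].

[81, 129, 232, 46, 121, 228, 245, 38, 240, 56, 59, 13, 70, 184, 177, 32]

Since enc = M ⊕ K, XORing both sides with M gives K = M ⊕ enc.
10100010 xor 11110011 = 01010001
00111100 xor 10111101 = 10000001
10010010 xor 01111010 = 11101000
01011011 xor 01110101 = 00101110
10110001 xor 11001000 = 01111001
10101010 xor 01001110 = 11100100
11111001 xor 00001100 = 11110101
01001101 xor 01101011 = 00100110
01110100 xor 10000100 = 11110000
00111111 xor 00000111 = 00111000
01100010 xor 01011001 = 00111011
01011101 xor 01010000 = 00001101
01001110 xor 00001000 = 01000110
01011010 xor 11100010 = 10111000
11100000 xor 01010001 = 10110001
10001010 xor 10101010 = 00100000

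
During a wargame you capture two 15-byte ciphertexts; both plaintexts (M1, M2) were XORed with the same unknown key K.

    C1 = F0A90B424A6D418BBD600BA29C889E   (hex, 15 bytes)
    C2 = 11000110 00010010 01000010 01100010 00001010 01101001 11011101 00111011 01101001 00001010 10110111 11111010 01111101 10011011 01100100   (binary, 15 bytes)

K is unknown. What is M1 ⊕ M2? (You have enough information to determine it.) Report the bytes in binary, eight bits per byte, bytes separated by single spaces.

C1 ⊕ C2 = (M1 ⊕ K) ⊕ (M2 ⊕ K) = M1 ⊕ M2 — the shared key cancels under XOR.
f0 ⊕ c6 = 36
a9 ⊕ 12 = bb
0b ⊕ 42 = 49
42 ⊕ 62 = 20
4a ⊕ 0a = 40
6d ⊕ 69 = 04
41 ⊕ dd = 9c
8b ⊕ 3b = b0
bd ⊕ 69 = d4
60 ⊕ 0a = 6a
0b ⊕ b7 = bc
a2 ⊕ fa = 58
9c ⊕ 7d = e1
88 ⊕ 9b = 13
9e ⊕ 64 = fa

00110110 10111011 01001001 00100000 01000000 00000100 10011100 10110000 11010100 01101010 10111100 01011000 11100001 00010011 11111010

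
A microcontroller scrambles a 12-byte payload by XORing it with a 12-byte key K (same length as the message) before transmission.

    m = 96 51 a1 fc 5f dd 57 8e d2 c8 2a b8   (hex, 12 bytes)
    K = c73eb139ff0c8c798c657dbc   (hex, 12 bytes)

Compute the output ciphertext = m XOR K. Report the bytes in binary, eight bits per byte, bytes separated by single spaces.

byte 0: 96 ^ c7 = 51
byte 1: 51 ^ 3e = 6f
byte 2: a1 ^ b1 = 10
byte 3: fc ^ 39 = c5
byte 4: 5f ^ ff = a0
byte 5: dd ^ 0c = d1
byte 6: 57 ^ 8c = db
byte 7: 8e ^ 79 = f7
byte 8: d2 ^ 8c = 5e
byte 9: c8 ^ 65 = ad
byte 10: 2a ^ 7d = 57
byte 11: b8 ^ bc = 04

01010001 01101111 00010000 11000101 10100000 11010001 11011011 11110111 01011110 10101101 01010111 00000100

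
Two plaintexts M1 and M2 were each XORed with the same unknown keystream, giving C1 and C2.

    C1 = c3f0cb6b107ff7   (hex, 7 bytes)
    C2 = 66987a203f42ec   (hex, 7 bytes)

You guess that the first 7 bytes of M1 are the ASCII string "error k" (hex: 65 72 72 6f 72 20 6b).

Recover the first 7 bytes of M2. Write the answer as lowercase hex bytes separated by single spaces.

First, C1 ⊕ C2 = (M1 ⊕ K) ⊕ (M2 ⊕ K) = M1 ⊕ M2, so the key drops out. Then M2 = (M1 ⊕ M2) ⊕ M1 over the first 7 bytes.
byte 0: (c3 xor 66) xor 65 = a5 xor 65 = c0
byte 1: (f0 xor 98) xor 72 = 68 xor 72 = 1a
byte 2: (cb xor 7a) xor 72 = b1 xor 72 = c3
byte 3: (6b xor 20) xor 6f = 4b xor 6f = 24
byte 4: (10 xor 3f) xor 72 = 2f xor 72 = 5d
byte 5: (7f xor 42) xor 20 = 3d xor 20 = 1d
byte 6: (f7 xor ec) xor 6b = 1b xor 6b = 70

c0 1a c3 24 5d 1d 70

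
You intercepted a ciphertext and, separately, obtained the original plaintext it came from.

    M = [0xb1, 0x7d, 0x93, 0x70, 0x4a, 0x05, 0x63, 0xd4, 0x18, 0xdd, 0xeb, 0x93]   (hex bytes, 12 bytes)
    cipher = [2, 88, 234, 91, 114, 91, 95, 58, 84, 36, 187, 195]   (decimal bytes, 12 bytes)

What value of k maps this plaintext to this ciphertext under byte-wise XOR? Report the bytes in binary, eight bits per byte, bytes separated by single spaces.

Since cipher = M ⊕ k, XORing both sides with M gives k = M ⊕ cipher.
10110001 ⊕ 00000010 = 10110011
01111101 ⊕ 01011000 = 00100101
10010011 ⊕ 11101010 = 01111001
01110000 ⊕ 01011011 = 00101011
01001010 ⊕ 01110010 = 00111000
00000101 ⊕ 01011011 = 01011110
01100011 ⊕ 01011111 = 00111100
11010100 ⊕ 00111010 = 11101110
00011000 ⊕ 01010100 = 01001100
11011101 ⊕ 00100100 = 11111001
11101011 ⊕ 10111011 = 01010000
10010011 ⊕ 11000011 = 01010000

10110011 00100101 01111001 00101011 00111000 01011110 00111100 11101110 01001100 11111001 01010000 01010000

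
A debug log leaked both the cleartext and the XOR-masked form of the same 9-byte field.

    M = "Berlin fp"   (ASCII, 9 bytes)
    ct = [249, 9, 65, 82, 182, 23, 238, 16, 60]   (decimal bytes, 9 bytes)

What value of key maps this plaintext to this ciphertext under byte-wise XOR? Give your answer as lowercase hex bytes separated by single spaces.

Since ct = M ⊕ key, XORing both sides with M gives key = M ⊕ ct.
byte 0: 42 ⊕ f9 = bb
byte 1: 65 ⊕ 09 = 6c
byte 2: 72 ⊕ 41 = 33
byte 3: 6c ⊕ 52 = 3e
byte 4: 69 ⊕ b6 = df
byte 5: 6e ⊕ 17 = 79
byte 6: 20 ⊕ ee = ce
byte 7: 66 ⊕ 10 = 76
byte 8: 70 ⊕ 3c = 4c

bb 6c 33 3e df 79 ce 76 4c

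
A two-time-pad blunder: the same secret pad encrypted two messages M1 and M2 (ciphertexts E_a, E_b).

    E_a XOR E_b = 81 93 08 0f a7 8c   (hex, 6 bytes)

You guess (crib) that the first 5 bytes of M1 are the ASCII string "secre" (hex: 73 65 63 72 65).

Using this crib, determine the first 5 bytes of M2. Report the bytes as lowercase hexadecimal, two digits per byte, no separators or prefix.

f2f66b7dc2

Since E_a ⊕ E_b = M1 ⊕ M2, XORing with the guessed M1 bytes yields the corresponding M2 bytes: M2 = (E_a ⊕ E_b) ⊕ M1.
81 ^ 73 = f2
93 ^ 65 = f6
08 ^ 63 = 6b
0f ^ 72 = 7d
a7 ^ 65 = c2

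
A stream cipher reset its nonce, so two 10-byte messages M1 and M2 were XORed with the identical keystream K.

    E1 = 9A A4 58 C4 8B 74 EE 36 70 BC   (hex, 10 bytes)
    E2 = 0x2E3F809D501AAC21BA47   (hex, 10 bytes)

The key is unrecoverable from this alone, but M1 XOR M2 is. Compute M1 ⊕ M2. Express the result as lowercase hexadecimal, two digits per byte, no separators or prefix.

b49bd859db6e4217cafb

E1 ⊕ E2 = (M1 ⊕ K) ⊕ (M2 ⊕ K) = M1 ⊕ M2 — the shared key cancels under XOR.
9a ⊕ 2e = b4
a4 ⊕ 3f = 9b
58 ⊕ 80 = d8
c4 ⊕ 9d = 59
8b ⊕ 50 = db
74 ⊕ 1a = 6e
ee ⊕ ac = 42
36 ⊕ 21 = 17
70 ⊕ ba = ca
bc ⊕ 47 = fb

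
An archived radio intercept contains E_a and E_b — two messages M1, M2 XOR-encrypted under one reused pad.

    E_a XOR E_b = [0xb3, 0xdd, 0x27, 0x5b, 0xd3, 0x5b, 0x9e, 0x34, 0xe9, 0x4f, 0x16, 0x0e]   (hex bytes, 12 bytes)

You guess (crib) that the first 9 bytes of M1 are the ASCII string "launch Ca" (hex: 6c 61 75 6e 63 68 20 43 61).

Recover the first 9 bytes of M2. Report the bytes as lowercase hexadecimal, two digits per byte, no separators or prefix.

Since E_a ⊕ E_b = M1 ⊕ M2, XORing with the guessed M1 bytes yields the corresponding M2 bytes: M2 = (E_a ⊕ E_b) ⊕ M1.
b3 xor 6c = df
dd xor 61 = bc
27 xor 75 = 52
5b xor 6e = 35
d3 xor 63 = b0
5b xor 68 = 33
9e xor 20 = be
34 xor 43 = 77
e9 xor 61 = 88

dfbc5235b033be7788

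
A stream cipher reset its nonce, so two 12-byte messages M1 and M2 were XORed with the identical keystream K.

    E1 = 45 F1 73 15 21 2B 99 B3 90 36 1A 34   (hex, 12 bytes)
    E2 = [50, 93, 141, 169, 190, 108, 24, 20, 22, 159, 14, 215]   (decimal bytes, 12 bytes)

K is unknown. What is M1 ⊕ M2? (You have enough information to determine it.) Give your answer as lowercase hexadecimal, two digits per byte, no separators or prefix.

77acfebc9f4781a786a914e3

E1 ⊕ E2 = (M1 ⊕ K) ⊕ (M2 ⊕ K) = M1 ⊕ M2 — the shared key cancels under XOR.
byte 0: 01000101 XOR 00110010 = 01110111
byte 1: 11110001 XOR 01011101 = 10101100
byte 2: 01110011 XOR 10001101 = 11111110
byte 3: 00010101 XOR 10101001 = 10111100
byte 4: 00100001 XOR 10111110 = 10011111
byte 5: 00101011 XOR 01101100 = 01000111
byte 6: 10011001 XOR 00011000 = 10000001
byte 7: 10110011 XOR 00010100 = 10100111
byte 8: 10010000 XOR 00010110 = 10000110
byte 9: 00110110 XOR 10011111 = 10101001
byte 10: 00011010 XOR 00001110 = 00010100
byte 11: 00110100 XOR 11010111 = 11100011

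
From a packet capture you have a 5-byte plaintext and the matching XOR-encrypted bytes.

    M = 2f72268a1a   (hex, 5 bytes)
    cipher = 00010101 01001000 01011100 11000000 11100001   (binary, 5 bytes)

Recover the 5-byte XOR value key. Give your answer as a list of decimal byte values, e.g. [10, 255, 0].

[58, 58, 122, 74, 251]

Since cipher = M ⊕ key, XORing both sides with M gives key = M ⊕ cipher.
byte 0: 2f ^ 15 = 3a
byte 1: 72 ^ 48 = 3a
byte 2: 26 ^ 5c = 7a
byte 3: 8a ^ c0 = 4a
byte 4: 1a ^ e1 = fb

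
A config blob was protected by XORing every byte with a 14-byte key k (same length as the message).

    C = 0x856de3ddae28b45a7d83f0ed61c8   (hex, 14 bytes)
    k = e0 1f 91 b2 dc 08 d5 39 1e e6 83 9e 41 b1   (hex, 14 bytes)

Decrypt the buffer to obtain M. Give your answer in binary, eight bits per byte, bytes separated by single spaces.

01100101 01110010 01110010 01101111 01110010 00100000 01100001 01100011 01100011 01100101 01110011 01110011 00100000 01111001

byte 0: 133 ^ 224 = 101
byte 1: 109 ^  31 = 114
byte 2: 227 ^ 145 = 114
byte 3: 221 ^ 178 = 111
byte 4: 174 ^ 220 = 114
byte 5:  40 ^   8 =  32
byte 6: 180 ^ 213 =  97
byte 7:  90 ^  57 =  99
byte 8: 125 ^  30 =  99
byte 9: 131 ^ 230 = 101
byte 10: 240 ^ 131 = 115
byte 11: 237 ^ 158 = 115
byte 12:  97 ^  65 =  32
byte 13: 200 ^ 177 = 121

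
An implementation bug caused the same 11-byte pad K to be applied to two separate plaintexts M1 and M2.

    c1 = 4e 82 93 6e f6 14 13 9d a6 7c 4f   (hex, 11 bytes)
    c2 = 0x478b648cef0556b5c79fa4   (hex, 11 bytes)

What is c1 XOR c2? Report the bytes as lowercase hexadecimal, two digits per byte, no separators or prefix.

0909f7e21911452861e3eb

c1 ⊕ c2 = (M1 ⊕ K) ⊕ (M2 ⊕ K) = M1 ⊕ M2 — the shared key cancels under XOR.
byte 0: 01001110 ^ 01000111 = 00001001
byte 1: 10000010 ^ 10001011 = 00001001
byte 2: 10010011 ^ 01100100 = 11110111
byte 3: 01101110 ^ 10001100 = 11100010
byte 4: 11110110 ^ 11101111 = 00011001
byte 5: 00010100 ^ 00000101 = 00010001
byte 6: 00010011 ^ 01010110 = 01000101
byte 7: 10011101 ^ 10110101 = 00101000
byte 8: 10100110 ^ 11000111 = 01100001
byte 9: 01111100 ^ 10011111 = 11100011
byte 10: 01001111 ^ 10100100 = 11101011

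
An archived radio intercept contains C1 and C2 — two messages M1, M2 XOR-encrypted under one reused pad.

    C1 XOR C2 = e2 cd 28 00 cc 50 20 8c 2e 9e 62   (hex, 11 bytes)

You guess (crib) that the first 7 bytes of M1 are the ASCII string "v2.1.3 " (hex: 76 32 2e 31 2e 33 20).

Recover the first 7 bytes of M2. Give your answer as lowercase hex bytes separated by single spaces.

Since C1 ⊕ C2 = M1 ⊕ M2, XORing with the guessed M1 bytes yields the corresponding M2 bytes: M2 = (C1 ⊕ C2) ⊕ M1.
e2 xor 76 = 94
cd xor 32 = ff
28 xor 2e = 06
00 xor 31 = 31
cc xor 2e = e2
50 xor 33 = 63
20 xor 20 = 00

94 ff 06 31 e2 63 00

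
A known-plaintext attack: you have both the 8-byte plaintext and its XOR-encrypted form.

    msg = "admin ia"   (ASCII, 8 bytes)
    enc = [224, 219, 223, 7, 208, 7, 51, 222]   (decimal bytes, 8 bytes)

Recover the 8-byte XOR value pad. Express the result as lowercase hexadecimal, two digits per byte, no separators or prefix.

81bfb26ebe275abf

Since enc = msg ⊕ pad, XORing both sides with msg gives pad = msg ⊕ enc.
byte 0: 61 xor e0 = 81
byte 1: 64 xor db = bf
byte 2: 6d xor df = b2
byte 3: 69 xor 07 = 6e
byte 4: 6e xor d0 = be
byte 5: 20 xor 07 = 27
byte 6: 69 xor 33 = 5a
byte 7: 61 xor de = bf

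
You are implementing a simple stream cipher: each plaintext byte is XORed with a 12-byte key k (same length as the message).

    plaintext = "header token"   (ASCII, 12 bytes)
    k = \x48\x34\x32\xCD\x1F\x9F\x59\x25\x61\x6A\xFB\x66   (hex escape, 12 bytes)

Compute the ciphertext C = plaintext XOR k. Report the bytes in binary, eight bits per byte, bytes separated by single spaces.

00100000 01010001 01010011 10101001 01111010 11101101 01111001 01010001 00001110 00000001 10011110 00001000

68 XOR 48 = 20
65 XOR 34 = 51
61 XOR 32 = 53
64 XOR cd = a9
65 XOR 1f = 7a
72 XOR 9f = ed
20 XOR 59 = 79
74 XOR 25 = 51
6f XOR 61 = 0e
6b XOR 6a = 01
65 XOR fb = 9e
6e XOR 66 = 08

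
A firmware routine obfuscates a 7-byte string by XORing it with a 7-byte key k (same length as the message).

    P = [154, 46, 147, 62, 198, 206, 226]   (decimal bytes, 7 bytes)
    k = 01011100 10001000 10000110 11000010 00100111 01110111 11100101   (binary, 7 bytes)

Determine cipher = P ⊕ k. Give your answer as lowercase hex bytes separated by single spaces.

9a XOR 5c = c6
2e XOR 88 = a6
93 XOR 86 = 15
3e XOR c2 = fc
c6 XOR 27 = e1
ce XOR 77 = b9
e2 XOR e5 = 07

c6 a6 15 fc e1 b9 07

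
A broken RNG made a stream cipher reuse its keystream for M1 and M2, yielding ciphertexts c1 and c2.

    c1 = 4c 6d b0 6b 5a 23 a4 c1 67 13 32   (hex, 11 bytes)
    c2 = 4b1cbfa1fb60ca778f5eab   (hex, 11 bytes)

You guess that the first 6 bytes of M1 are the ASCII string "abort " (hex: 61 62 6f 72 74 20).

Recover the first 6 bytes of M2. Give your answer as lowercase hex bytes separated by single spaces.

66 13 60 b8 d5 63

First, c1 ⊕ c2 = (M1 ⊕ K) ⊕ (M2 ⊕ K) = M1 ⊕ M2, so the key drops out. Then M2 = (M1 ⊕ M2) ⊕ M1 over the first 6 bytes.
byte 0: (4c XOR 4b) XOR 61 = 07 XOR 61 = 66
byte 1: (6d XOR 1c) XOR 62 = 71 XOR 62 = 13
byte 2: (b0 XOR bf) XOR 6f = 0f XOR 6f = 60
byte 3: (6b XOR a1) XOR 72 = ca XOR 72 = b8
byte 4: (5a XOR fb) XOR 74 = a1 XOR 74 = d5
byte 5: (23 XOR 60) XOR 20 = 43 XOR 20 = 63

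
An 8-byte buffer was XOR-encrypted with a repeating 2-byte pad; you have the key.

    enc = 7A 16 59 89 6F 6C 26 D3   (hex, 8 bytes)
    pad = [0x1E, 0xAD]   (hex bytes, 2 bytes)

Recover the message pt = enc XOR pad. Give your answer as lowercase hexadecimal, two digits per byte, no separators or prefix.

The 2-byte key repeats, so the effective keystream is 1e ad 1e ad 1e ad 1e ad.
byte 0: 7a ⊕ 1e = 64
byte 1: 16 ⊕ ad = bb
byte 2: 59 ⊕ 1e = 47
byte 3: 89 ⊕ ad = 24
byte 4: 6f ⊕ 1e = 71
byte 5: 6c ⊕ ad = c1
byte 6: 26 ⊕ 1e = 38
byte 7: d3 ⊕ ad = 7e

64bb472471c1387e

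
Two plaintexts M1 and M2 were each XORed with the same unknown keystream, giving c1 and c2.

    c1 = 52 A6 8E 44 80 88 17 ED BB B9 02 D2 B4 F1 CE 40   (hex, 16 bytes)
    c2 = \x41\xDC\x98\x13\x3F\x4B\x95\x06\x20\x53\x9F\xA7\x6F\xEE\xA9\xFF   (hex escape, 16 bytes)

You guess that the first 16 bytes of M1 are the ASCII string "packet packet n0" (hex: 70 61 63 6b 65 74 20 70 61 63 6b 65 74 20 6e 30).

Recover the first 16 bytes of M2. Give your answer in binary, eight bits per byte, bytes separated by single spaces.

01100011 00011011 01110101 00111100 11011010 10110111 10100010 10011011 11111010 10001001 11110110 00010000 10101111 00111111 00001001 10001111

First, c1 ⊕ c2 = (M1 ⊕ K) ⊕ (M2 ⊕ K) = M1 ⊕ M2, so the key drops out. Then M2 = (M1 ⊕ M2) ⊕ M1 over the first 16 bytes.
byte 0: (52 XOR 41) XOR 70 = 13 XOR 70 = 63
byte 1: (a6 XOR dc) XOR 61 = 7a XOR 61 = 1b
byte 2: (8e XOR 98) XOR 63 = 16 XOR 63 = 75
byte 3: (44 XOR 13) XOR 6b = 57 XOR 6b = 3c
byte 4: (80 XOR 3f) XOR 65 = bf XOR 65 = da
byte 5: (88 XOR 4b) XOR 74 = c3 XOR 74 = b7
byte 6: (17 XOR 95) XOR 20 = 82 XOR 20 = a2
byte 7: (ed XOR 06) XOR 70 = eb XOR 70 = 9b
byte 8: (bb XOR 20) XOR 61 = 9b XOR 61 = fa
byte 9: (b9 XOR 53) XOR 63 = ea XOR 63 = 89
byte 10: (02 XOR 9f) XOR 6b = 9d XOR 6b = f6
byte 11: (d2 XOR a7) XOR 65 = 75 XOR 65 = 10
byte 12: (b4 XOR 6f) XOR 74 = db XOR 74 = af
byte 13: (f1 XOR ee) XOR 20 = 1f XOR 20 = 3f
byte 14: (ce XOR a9) XOR 6e = 67 XOR 6e = 09
byte 15: (40 XOR ff) XOR 30 = bf XOR 30 = 8f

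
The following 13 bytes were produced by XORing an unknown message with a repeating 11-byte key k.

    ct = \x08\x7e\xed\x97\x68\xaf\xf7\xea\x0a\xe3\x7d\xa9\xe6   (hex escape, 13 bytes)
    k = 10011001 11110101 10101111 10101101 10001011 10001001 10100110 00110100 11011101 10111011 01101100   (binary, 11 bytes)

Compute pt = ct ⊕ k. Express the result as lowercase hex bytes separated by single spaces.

The 11-byte key repeats, so the effective keystream is 99 f5 af ad 8b 89 a6 34 dd bb 6c 99 f5.
byte 0: 08 XOR 99 = 91
byte 1: 7e XOR f5 = 8b
byte 2: ed XOR af = 42
byte 3: 97 XOR ad = 3a
byte 4: 68 XOR 8b = e3
byte 5: af XOR 89 = 26
byte 6: f7 XOR a6 = 51
byte 7: ea XOR 34 = de
byte 8: 0a XOR dd = d7
byte 9: e3 XOR bb = 58
byte 10: 7d XOR 6c = 11
byte 11: a9 XOR 99 = 30
byte 12: e6 XOR f5 = 13

91 8b 42 3a e3 26 51 de d7 58 11 30 13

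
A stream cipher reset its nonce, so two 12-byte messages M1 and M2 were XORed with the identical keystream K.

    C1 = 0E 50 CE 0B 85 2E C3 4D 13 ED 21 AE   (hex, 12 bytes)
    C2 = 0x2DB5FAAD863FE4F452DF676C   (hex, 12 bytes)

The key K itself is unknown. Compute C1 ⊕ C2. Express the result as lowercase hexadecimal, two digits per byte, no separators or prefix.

23e534a6031127b9413246c2

C1 ⊕ C2 = (M1 ⊕ K) ⊕ (M2 ⊕ K) = M1 ⊕ M2 — the shared key cancels under XOR.
0e xor 2d = 23
50 xor b5 = e5
ce xor fa = 34
0b xor ad = a6
85 xor 86 = 03
2e xor 3f = 11
c3 xor e4 = 27
4d xor f4 = b9
13 xor 52 = 41
ed xor df = 32
21 xor 67 = 46
ae xor 6c = c2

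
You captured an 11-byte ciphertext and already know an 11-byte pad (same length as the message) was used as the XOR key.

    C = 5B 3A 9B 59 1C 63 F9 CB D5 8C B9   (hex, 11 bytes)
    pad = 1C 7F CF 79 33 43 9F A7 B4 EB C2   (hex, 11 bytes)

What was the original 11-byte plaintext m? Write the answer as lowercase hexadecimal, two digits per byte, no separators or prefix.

XOR is its own inverse, so applying the key byte-wise gives the result directly.
byte 0: 01011011 ^ 00011100 = 01000111
byte 1: 00111010 ^ 01111111 = 01000101
byte 2: 10011011 ^ 11001111 = 01010100
byte 3: 01011001 ^ 01111001 = 00100000
byte 4: 00011100 ^ 00110011 = 00101111
byte 5: 01100011 ^ 01000011 = 00100000
byte 6: 11111001 ^ 10011111 = 01100110
byte 7: 11001011 ^ 10100111 = 01101100
byte 8: 11010101 ^ 10110100 = 01100001
byte 9: 10001100 ^ 11101011 = 01100111
byte 10: 10111001 ^ 11000010 = 01111011

474554202f20666c61677b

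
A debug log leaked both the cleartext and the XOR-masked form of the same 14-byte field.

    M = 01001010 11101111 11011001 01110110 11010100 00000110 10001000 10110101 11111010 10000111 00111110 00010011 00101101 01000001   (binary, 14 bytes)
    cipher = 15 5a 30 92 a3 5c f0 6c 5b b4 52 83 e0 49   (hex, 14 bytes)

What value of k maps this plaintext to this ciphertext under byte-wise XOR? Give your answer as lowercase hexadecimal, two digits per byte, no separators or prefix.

Since cipher = M ⊕ k, XORing both sides with M gives k = M ⊕ cipher.
byte 0: 4a ^ 15 = 5f
byte 1: ef ^ 5a = b5
byte 2: d9 ^ 30 = e9
byte 3: 76 ^ 92 = e4
byte 4: d4 ^ a3 = 77
byte 5: 06 ^ 5c = 5a
byte 6: 88 ^ f0 = 78
byte 7: b5 ^ 6c = d9
byte 8: fa ^ 5b = a1
byte 9: 87 ^ b4 = 33
byte 10: 3e ^ 52 = 6c
byte 11: 13 ^ 83 = 90
byte 12: 2d ^ e0 = cd
byte 13: 41 ^ 49 = 08

5fb5e9e4775a78d9a1336c90cd08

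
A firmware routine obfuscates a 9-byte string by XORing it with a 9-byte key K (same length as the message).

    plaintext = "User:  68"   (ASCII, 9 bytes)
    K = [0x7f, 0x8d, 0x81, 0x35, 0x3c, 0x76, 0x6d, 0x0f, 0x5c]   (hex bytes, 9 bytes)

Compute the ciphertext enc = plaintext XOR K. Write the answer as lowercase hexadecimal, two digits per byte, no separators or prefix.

2afee44706564d3964

55 XOR 7f = 2a
73 XOR 8d = fe
65 XOR 81 = e4
72 XOR 35 = 47
3a XOR 3c = 06
20 XOR 76 = 56
20 XOR 6d = 4d
36 XOR 0f = 39
38 XOR 5c = 64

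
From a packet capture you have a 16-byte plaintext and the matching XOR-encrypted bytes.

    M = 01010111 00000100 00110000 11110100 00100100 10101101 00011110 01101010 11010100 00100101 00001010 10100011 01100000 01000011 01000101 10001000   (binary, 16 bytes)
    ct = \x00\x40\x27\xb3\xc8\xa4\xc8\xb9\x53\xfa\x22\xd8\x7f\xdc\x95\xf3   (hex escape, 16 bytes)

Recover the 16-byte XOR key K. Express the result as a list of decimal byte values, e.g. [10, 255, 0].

Since ct = M ⊕ K, XORing both sides with M gives K = M ⊕ ct.
57 xor 00 = 57
04 xor 40 = 44
30 xor 27 = 17
f4 xor b3 = 47
24 xor c8 = ec
ad xor a4 = 09
1e xor c8 = d6
6a xor b9 = d3
d4 xor 53 = 87
25 xor fa = df
0a xor 22 = 28
a3 xor d8 = 7b
60 xor 7f = 1f
43 xor dc = 9f
45 xor 95 = d0
88 xor f3 = 7b

[87, 68, 23, 71, 236, 9, 214, 211, 135, 223, 40, 123, 31, 159, 208, 123]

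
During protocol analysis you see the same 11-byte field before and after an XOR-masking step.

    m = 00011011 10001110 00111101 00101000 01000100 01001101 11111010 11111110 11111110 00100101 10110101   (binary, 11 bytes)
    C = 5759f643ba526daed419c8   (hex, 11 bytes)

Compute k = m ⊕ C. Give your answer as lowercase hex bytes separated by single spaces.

4c d7 cb 6b fe 1f 97 50 2a 3c 7d

Since C = m ⊕ k, XORing both sides with m gives k = m ⊕ C.
byte 0: 1b xor 57 = 4c
byte 1: 8e xor 59 = d7
byte 2: 3d xor f6 = cb
byte 3: 28 xor 43 = 6b
byte 4: 44 xor ba = fe
byte 5: 4d xor 52 = 1f
byte 6: fa xor 6d = 97
byte 7: fe xor ae = 50
byte 8: fe xor d4 = 2a
byte 9: 25 xor 19 = 3c
byte 10: b5 xor c8 = 7d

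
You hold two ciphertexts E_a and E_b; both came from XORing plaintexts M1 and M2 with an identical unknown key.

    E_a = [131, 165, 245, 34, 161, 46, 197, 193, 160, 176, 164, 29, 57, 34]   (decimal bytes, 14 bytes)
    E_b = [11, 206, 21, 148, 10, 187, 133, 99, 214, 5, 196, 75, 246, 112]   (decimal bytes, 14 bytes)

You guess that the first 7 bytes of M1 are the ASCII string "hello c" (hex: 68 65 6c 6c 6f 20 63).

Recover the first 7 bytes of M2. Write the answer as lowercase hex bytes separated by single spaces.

e0 0e 8c da c4 b5 23

First, E_a ⊕ E_b = (M1 ⊕ K) ⊕ (M2 ⊕ K) = M1 ⊕ M2, so the key drops out. Then M2 = (M1 ⊕ M2) ⊕ M1 over the first 7 bytes.
byte 0: (83 ^ 0b) ^ 68 = 88 ^ 68 = e0
byte 1: (a5 ^ ce) ^ 65 = 6b ^ 65 = 0e
byte 2: (f5 ^ 15) ^ 6c = e0 ^ 6c = 8c
byte 3: (22 ^ 94) ^ 6c = b6 ^ 6c = da
byte 4: (a1 ^ 0a) ^ 6f = ab ^ 6f = c4
byte 5: (2e ^ bb) ^ 20 = 95 ^ 20 = b5
byte 6: (c5 ^ 85) ^ 63 = 40 ^ 63 = 23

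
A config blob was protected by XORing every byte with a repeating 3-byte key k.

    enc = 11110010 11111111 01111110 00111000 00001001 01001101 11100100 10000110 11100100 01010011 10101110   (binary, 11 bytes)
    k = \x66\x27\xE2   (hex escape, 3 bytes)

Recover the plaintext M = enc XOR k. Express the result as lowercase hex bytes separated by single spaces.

94 d8 9c 5e 2e af 82 a1 06 35 89

The 3-byte key repeats, so the effective keystream is 66 27 e2 66 27 e2 66 27 e2 66 27.
byte 0: f2 xor 66 = 94
byte 1: ff xor 27 = d8
byte 2: 7e xor e2 = 9c
byte 3: 38 xor 66 = 5e
byte 4: 09 xor 27 = 2e
byte 5: 4d xor e2 = af
byte 6: e4 xor 66 = 82
byte 7: 86 xor 27 = a1
byte 8: e4 xor e2 = 06
byte 9: 53 xor 66 = 35
byte 10: ae xor 27 = 89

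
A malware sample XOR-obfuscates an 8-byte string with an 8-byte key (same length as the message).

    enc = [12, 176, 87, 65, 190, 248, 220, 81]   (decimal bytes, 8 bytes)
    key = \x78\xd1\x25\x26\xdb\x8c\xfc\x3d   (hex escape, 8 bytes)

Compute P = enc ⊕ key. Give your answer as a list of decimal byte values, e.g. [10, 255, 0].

[116, 97, 114, 103, 101, 116, 32, 108]

00001100 ⊕ 01111000 = 01110100
10110000 ⊕ 11010001 = 01100001
01010111 ⊕ 00100101 = 01110010
01000001 ⊕ 00100110 = 01100111
10111110 ⊕ 11011011 = 01100101
11111000 ⊕ 10001100 = 01110100
11011100 ⊕ 11111100 = 00100000
01010001 ⊕ 00111101 = 01101100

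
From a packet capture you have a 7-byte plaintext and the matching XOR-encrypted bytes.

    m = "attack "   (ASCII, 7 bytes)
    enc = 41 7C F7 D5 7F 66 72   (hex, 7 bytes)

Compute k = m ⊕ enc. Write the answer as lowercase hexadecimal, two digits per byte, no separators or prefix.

200883b41c0d52

Since enc = m ⊕ k, XORing both sides with m gives k = m ⊕ enc.
61 XOR 41 = 20
74 XOR 7c = 08
74 XOR f7 = 83
61 XOR d5 = b4
63 XOR 7f = 1c
6b XOR 66 = 0d
20 XOR 72 = 52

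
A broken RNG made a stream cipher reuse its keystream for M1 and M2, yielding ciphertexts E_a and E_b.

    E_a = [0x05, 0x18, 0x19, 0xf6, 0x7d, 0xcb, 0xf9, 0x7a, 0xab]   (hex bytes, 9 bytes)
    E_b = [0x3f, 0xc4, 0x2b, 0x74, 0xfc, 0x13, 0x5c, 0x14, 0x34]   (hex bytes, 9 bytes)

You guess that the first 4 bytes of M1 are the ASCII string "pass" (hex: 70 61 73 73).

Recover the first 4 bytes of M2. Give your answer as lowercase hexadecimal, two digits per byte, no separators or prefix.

4abd41f1

First, E_a ⊕ E_b = (M1 ⊕ K) ⊕ (M2 ⊕ K) = M1 ⊕ M2, so the key drops out. Then M2 = (M1 ⊕ M2) ⊕ M1 over the first 4 bytes.
byte 0: (05 xor 3f) xor 70 = 3a xor 70 = 4a
byte 1: (18 xor c4) xor 61 = dc xor 61 = bd
byte 2: (19 xor 2b) xor 73 = 32 xor 73 = 41
byte 3: (f6 xor 74) xor 73 = 82 xor 73 = f1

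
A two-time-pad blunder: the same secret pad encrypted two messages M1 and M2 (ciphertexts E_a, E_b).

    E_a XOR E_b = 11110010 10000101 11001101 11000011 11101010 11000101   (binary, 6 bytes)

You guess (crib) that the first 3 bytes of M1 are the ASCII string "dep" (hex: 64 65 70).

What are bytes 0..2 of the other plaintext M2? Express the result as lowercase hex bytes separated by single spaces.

Since E_a ⊕ E_b = M1 ⊕ M2, XORing with the guessed M1 bytes yields the corresponding M2 bytes: M2 = (E_a ⊕ E_b) ⊕ M1.
byte 0: f2 xor 64 = 96
byte 1: 85 xor 65 = e0
byte 2: cd xor 70 = bd

96 e0 bd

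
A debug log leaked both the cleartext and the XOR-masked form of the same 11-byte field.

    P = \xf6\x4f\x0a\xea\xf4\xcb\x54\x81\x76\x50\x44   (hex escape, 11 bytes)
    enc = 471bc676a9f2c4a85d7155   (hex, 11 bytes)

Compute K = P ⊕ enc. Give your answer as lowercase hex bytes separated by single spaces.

Since enc = P ⊕ K, XORing both sides with P gives K = P ⊕ enc.
11110110 ^ 01000111 = 10110001
01001111 ^ 00011011 = 01010100
00001010 ^ 11000110 = 11001100
11101010 ^ 01110110 = 10011100
11110100 ^ 10101001 = 01011101
11001011 ^ 11110010 = 00111001
01010100 ^ 11000100 = 10010000
10000001 ^ 10101000 = 00101001
01110110 ^ 01011101 = 00101011
01010000 ^ 01110001 = 00100001
01000100 ^ 01010101 = 00010001

b1 54 cc 9c 5d 39 90 29 2b 21 11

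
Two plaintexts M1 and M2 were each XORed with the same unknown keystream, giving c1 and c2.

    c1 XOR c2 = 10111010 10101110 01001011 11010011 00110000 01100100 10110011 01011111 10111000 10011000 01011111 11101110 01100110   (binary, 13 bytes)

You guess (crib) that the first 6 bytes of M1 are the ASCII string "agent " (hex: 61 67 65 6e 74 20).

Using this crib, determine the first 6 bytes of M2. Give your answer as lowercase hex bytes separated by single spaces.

Since c1 ⊕ c2 = M1 ⊕ M2, XORing with the guessed M1 bytes yields the corresponding M2 bytes: M2 = (c1 ⊕ c2) ⊕ M1.
byte 0: ba ⊕ 61 = db
byte 1: ae ⊕ 67 = c9
byte 2: 4b ⊕ 65 = 2e
byte 3: d3 ⊕ 6e = bd
byte 4: 30 ⊕ 74 = 44
byte 5: 64 ⊕ 20 = 44

db c9 2e bd 44 44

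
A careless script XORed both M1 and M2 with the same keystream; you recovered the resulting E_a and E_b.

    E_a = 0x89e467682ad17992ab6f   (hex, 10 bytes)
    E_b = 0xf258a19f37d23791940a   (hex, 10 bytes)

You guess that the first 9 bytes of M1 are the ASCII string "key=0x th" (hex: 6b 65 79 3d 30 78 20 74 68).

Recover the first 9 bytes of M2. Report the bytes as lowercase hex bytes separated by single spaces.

10 d9 bf ca 2d 7b 6e 77 57

First, E_a ⊕ E_b = (M1 ⊕ K) ⊕ (M2 ⊕ K) = M1 ⊕ M2, so the key drops out. Then M2 = (M1 ⊕ M2) ⊕ M1 over the first 9 bytes.
byte 0: (89 xor f2) xor 6b = 7b xor 6b = 10
byte 1: (e4 xor 58) xor 65 = bc xor 65 = d9
byte 2: (67 xor a1) xor 79 = c6 xor 79 = bf
byte 3: (68 xor 9f) xor 3d = f7 xor 3d = ca
byte 4: (2a xor 37) xor 30 = 1d xor 30 = 2d
byte 5: (d1 xor d2) xor 78 = 03 xor 78 = 7b
byte 6: (79 xor 37) xor 20 = 4e xor 20 = 6e
byte 7: (92 xor 91) xor 74 = 03 xor 74 = 77
byte 8: (ab xor 94) xor 68 = 3f xor 68 = 57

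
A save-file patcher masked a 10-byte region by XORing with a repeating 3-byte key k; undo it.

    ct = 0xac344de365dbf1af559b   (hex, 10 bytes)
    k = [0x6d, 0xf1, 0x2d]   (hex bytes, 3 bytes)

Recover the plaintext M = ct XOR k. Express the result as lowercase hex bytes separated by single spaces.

c1 c5 60 8e 94 f6 9c 5e 78 f6

The 3-byte key repeats, so the effective keystream is 6d f1 2d 6d f1 2d 6d f1 2d 6d.
byte 0: 10101100 XOR 01101101 = 11000001
byte 1: 00110100 XOR 11110001 = 11000101
byte 2: 01001101 XOR 00101101 = 01100000
byte 3: 11100011 XOR 01101101 = 10001110
byte 4: 01100101 XOR 11110001 = 10010100
byte 5: 11011011 XOR 00101101 = 11110110
byte 6: 11110001 XOR 01101101 = 10011100
byte 7: 10101111 XOR 11110001 = 01011110
byte 8: 01010101 XOR 00101101 = 01111000
byte 9: 10011011 XOR 01101101 = 11110110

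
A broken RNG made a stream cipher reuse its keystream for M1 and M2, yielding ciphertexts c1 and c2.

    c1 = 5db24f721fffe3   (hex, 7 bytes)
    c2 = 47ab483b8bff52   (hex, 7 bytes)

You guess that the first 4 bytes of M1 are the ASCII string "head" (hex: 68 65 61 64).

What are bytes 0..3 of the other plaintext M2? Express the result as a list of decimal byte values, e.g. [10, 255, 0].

First, c1 ⊕ c2 = (M1 ⊕ K) ⊕ (M2 ⊕ K) = M1 ⊕ M2, so the key drops out. Then M2 = (M1 ⊕ M2) ⊕ M1 over the first 4 bytes.
byte 0: (5d ⊕ 47) ⊕ 68 = 1a ⊕ 68 = 72
byte 1: (b2 ⊕ ab) ⊕ 65 = 19 ⊕ 65 = 7c
byte 2: (4f ⊕ 48) ⊕ 61 = 07 ⊕ 61 = 66
byte 3: (72 ⊕ 3b) ⊕ 64 = 49 ⊕ 64 = 2d

[114, 124, 102, 45]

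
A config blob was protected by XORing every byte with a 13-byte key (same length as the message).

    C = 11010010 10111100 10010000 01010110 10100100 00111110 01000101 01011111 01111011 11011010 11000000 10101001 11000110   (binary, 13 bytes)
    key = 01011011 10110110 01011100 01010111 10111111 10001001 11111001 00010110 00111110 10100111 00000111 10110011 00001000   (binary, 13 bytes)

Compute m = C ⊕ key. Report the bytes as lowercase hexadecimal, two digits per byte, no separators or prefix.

890acc011bb7bc49457dc71ace

210 XOR  91 = 137
188 XOR 182 =  10
144 XOR  92 = 204
 86 XOR  87 =   1
164 XOR 191 =  27
 62 XOR 137 = 183
 69 XOR 249 = 188
 95 XOR  22 =  73
123 XOR  62 =  69
218 XOR 167 = 125
192 XOR   7 = 199
169 XOR 179 =  26
198 XOR   8 = 206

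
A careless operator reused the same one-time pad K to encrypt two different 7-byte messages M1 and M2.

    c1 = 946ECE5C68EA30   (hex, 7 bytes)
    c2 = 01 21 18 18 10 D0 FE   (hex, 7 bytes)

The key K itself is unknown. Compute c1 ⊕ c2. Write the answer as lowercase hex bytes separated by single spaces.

95 4f d6 44 78 3a ce

c1 ⊕ c2 = (M1 ⊕ K) ⊕ (M2 ⊕ K) = M1 ⊕ M2 — the shared key cancels under XOR.
10010100 ^ 00000001 = 10010101
01101110 ^ 00100001 = 01001111
11001110 ^ 00011000 = 11010110
01011100 ^ 00011000 = 01000100
01101000 ^ 00010000 = 01111000
11101010 ^ 11010000 = 00111010
00110000 ^ 11111110 = 11001110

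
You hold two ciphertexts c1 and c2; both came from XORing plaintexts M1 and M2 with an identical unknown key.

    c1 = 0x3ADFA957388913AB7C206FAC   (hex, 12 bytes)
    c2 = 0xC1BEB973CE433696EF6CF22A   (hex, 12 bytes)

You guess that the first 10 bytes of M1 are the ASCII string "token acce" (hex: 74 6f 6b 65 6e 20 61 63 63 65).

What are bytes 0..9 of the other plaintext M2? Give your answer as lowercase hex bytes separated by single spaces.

First, c1 ⊕ c2 = (M1 ⊕ K) ⊕ (M2 ⊕ K) = M1 ⊕ M2, so the key drops out. Then M2 = (M1 ⊕ M2) ⊕ M1 over the first 10 bytes.
byte 0: (3a ^ c1) ^ 74 = fb ^ 74 = 8f
byte 1: (df ^ be) ^ 6f = 61 ^ 6f = 0e
byte 2: (a9 ^ b9) ^ 6b = 10 ^ 6b = 7b
byte 3: (57 ^ 73) ^ 65 = 24 ^ 65 = 41
byte 4: (38 ^ ce) ^ 6e = f6 ^ 6e = 98
byte 5: (89 ^ 43) ^ 20 = ca ^ 20 = ea
byte 6: (13 ^ 36) ^ 61 = 25 ^ 61 = 44
byte 7: (ab ^ 96) ^ 63 = 3d ^ 63 = 5e
byte 8: (7c ^ ef) ^ 63 = 93 ^ 63 = f0
byte 9: (20 ^ 6c) ^ 65 = 4c ^ 65 = 29

8f 0e 7b 41 98 ea 44 5e f0 29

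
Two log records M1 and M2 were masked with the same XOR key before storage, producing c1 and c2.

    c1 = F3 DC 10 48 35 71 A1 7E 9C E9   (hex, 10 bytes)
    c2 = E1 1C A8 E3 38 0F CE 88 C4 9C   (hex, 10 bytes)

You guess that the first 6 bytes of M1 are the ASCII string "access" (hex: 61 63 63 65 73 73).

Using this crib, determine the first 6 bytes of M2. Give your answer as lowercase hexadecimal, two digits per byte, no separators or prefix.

First, c1 ⊕ c2 = (M1 ⊕ K) ⊕ (M2 ⊕ K) = M1 ⊕ M2, so the key drops out. Then M2 = (M1 ⊕ M2) ⊕ M1 over the first 6 bytes.
byte 0: (f3 XOR e1) XOR 61 = 12 XOR 61 = 73
byte 1: (dc XOR 1c) XOR 63 = c0 XOR 63 = a3
byte 2: (10 XOR a8) XOR 63 = b8 XOR 63 = db
byte 3: (48 XOR e3) XOR 65 = ab XOR 65 = ce
byte 4: (35 XOR 38) XOR 73 = 0d XOR 73 = 7e
byte 5: (71 XOR 0f) XOR 73 = 7e XOR 73 = 0d

73a3dbce7e0d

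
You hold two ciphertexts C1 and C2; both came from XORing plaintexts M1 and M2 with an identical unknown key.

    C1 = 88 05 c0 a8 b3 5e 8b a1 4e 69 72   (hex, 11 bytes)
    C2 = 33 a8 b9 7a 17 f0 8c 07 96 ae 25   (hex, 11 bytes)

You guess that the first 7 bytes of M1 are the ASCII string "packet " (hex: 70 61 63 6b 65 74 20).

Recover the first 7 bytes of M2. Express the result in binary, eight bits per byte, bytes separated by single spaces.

11001011 11001100 00011010 10111001 11000001 11011010 00100111

First, C1 ⊕ C2 = (M1 ⊕ K) ⊕ (M2 ⊕ K) = M1 ⊕ M2, so the key drops out. Then M2 = (M1 ⊕ M2) ⊕ M1 over the first 7 bytes.
byte 0: (88 ⊕ 33) ⊕ 70 = bb ⊕ 70 = cb
byte 1: (05 ⊕ a8) ⊕ 61 = ad ⊕ 61 = cc
byte 2: (c0 ⊕ b9) ⊕ 63 = 79 ⊕ 63 = 1a
byte 3: (a8 ⊕ 7a) ⊕ 6b = d2 ⊕ 6b = b9
byte 4: (b3 ⊕ 17) ⊕ 65 = a4 ⊕ 65 = c1
byte 5: (5e ⊕ f0) ⊕ 74 = ae ⊕ 74 = da
byte 6: (8b ⊕ 8c) ⊕ 20 = 07 ⊕ 20 = 27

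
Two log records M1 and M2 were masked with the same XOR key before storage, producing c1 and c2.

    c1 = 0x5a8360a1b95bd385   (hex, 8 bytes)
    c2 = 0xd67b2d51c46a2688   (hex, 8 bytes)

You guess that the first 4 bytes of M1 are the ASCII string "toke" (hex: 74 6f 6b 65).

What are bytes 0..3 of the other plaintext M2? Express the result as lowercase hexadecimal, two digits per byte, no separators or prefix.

f8972695

First, c1 ⊕ c2 = (M1 ⊕ K) ⊕ (M2 ⊕ K) = M1 ⊕ M2, so the key drops out. Then M2 = (M1 ⊕ M2) ⊕ M1 over the first 4 bytes.
byte 0: (5a XOR d6) XOR 74 = 8c XOR 74 = f8
byte 1: (83 XOR 7b) XOR 6f = f8 XOR 6f = 97
byte 2: (60 XOR 2d) XOR 6b = 4d XOR 6b = 26
byte 3: (a1 XOR 51) XOR 65 = f0 XOR 65 = 95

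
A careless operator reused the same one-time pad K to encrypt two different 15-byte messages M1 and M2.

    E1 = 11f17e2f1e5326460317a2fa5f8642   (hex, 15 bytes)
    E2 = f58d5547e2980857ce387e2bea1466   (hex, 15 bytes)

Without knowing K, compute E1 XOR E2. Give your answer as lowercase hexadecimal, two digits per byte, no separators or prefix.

e47c2b68fccb2e11cd2fdcd1b59224

E1 ⊕ E2 = (M1 ⊕ K) ⊕ (M2 ⊕ K) = M1 ⊕ M2 — the shared key cancels under XOR.
00010001 ⊕ 11110101 = 11100100
11110001 ⊕ 10001101 = 01111100
01111110 ⊕ 01010101 = 00101011
00101111 ⊕ 01000111 = 01101000
00011110 ⊕ 11100010 = 11111100
01010011 ⊕ 10011000 = 11001011
00100110 ⊕ 00001000 = 00101110
01000110 ⊕ 01010111 = 00010001
00000011 ⊕ 11001110 = 11001101
00010111 ⊕ 00111000 = 00101111
10100010 ⊕ 01111110 = 11011100
11111010 ⊕ 00101011 = 11010001
01011111 ⊕ 11101010 = 10110101
10000110 ⊕ 00010100 = 10010010
01000010 ⊕ 01100110 = 00100100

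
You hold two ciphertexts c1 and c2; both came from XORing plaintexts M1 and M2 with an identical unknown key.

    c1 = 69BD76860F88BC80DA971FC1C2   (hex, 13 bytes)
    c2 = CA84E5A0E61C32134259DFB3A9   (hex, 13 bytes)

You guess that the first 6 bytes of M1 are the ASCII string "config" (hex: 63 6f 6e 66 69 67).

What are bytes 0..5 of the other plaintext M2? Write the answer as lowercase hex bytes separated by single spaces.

First, c1 ⊕ c2 = (M1 ⊕ K) ⊕ (M2 ⊕ K) = M1 ⊕ M2, so the key drops out. Then M2 = (M1 ⊕ M2) ⊕ M1 over the first 6 bytes.
byte 0: (69 XOR ca) XOR 63 = a3 XOR 63 = c0
byte 1: (bd XOR 84) XOR 6f = 39 XOR 6f = 56
byte 2: (76 XOR e5) XOR 6e = 93 XOR 6e = fd
byte 3: (86 XOR a0) XOR 66 = 26 XOR 66 = 40
byte 4: (0f XOR e6) XOR 69 = e9 XOR 69 = 80
byte 5: (88 XOR 1c) XOR 67 = 94 XOR 67 = f3

c0 56 fd 40 80 f3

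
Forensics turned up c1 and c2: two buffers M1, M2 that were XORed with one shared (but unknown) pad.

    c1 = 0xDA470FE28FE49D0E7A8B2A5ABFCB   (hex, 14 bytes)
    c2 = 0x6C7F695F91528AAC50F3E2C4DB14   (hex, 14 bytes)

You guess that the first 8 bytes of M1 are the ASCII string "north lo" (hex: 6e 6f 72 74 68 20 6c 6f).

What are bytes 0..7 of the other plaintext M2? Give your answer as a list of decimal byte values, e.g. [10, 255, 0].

[216, 87, 20, 201, 118, 150, 123, 205]

First, c1 ⊕ c2 = (M1 ⊕ K) ⊕ (M2 ⊕ K) = M1 ⊕ M2, so the key drops out. Then M2 = (M1 ⊕ M2) ⊕ M1 over the first 8 bytes.
byte 0: (da ^ 6c) ^ 6e = b6 ^ 6e = d8
byte 1: (47 ^ 7f) ^ 6f = 38 ^ 6f = 57
byte 2: (0f ^ 69) ^ 72 = 66 ^ 72 = 14
byte 3: (e2 ^ 5f) ^ 74 = bd ^ 74 = c9
byte 4: (8f ^ 91) ^ 68 = 1e ^ 68 = 76
byte 5: (e4 ^ 52) ^ 20 = b6 ^ 20 = 96
byte 6: (9d ^ 8a) ^ 6c = 17 ^ 6c = 7b
byte 7: (0e ^ ac) ^ 6f = a2 ^ 6f = cd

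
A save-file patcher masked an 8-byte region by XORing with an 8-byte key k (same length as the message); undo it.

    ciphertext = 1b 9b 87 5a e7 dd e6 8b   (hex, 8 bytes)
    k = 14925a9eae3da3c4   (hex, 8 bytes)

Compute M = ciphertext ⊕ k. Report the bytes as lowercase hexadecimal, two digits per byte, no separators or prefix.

0f09ddc449e0454f

XOR is its own inverse, so applying the key byte-wise gives the result directly.
1b XOR 14 = 0f
9b XOR 92 = 09
87 XOR 5a = dd
5a XOR 9e = c4
e7 XOR ae = 49
dd XOR 3d = e0
e6 XOR a3 = 45
8b XOR c4 = 4f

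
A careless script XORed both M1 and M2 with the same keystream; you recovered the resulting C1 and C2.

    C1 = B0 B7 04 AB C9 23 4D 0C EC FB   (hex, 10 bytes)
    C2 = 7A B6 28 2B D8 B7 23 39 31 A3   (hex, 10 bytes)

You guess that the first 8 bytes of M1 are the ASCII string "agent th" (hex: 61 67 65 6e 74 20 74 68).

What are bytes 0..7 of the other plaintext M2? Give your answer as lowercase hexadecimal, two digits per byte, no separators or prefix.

First, C1 ⊕ C2 = (M1 ⊕ K) ⊕ (M2 ⊕ K) = M1 ⊕ M2, so the key drops out. Then M2 = (M1 ⊕ M2) ⊕ M1 over the first 8 bytes.
byte 0: (b0 xor 7a) xor 61 = ca xor 61 = ab
byte 1: (b7 xor b6) xor 67 = 01 xor 67 = 66
byte 2: (04 xor 28) xor 65 = 2c xor 65 = 49
byte 3: (ab xor 2b) xor 6e = 80 xor 6e = ee
byte 4: (c9 xor d8) xor 74 = 11 xor 74 = 65
byte 5: (23 xor b7) xor 20 = 94 xor 20 = b4
byte 6: (4d xor 23) xor 74 = 6e xor 74 = 1a
byte 7: (0c xor 39) xor 68 = 35 xor 68 = 5d

ab6649ee65b41a5d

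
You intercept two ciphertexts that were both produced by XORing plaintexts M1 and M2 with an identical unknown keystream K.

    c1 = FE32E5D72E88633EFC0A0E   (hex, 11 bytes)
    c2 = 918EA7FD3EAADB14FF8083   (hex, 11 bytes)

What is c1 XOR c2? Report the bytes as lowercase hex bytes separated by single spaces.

6f bc 42 2a 10 22 b8 2a 03 8a 8d

c1 ⊕ c2 = (M1 ⊕ K) ⊕ (M2 ⊕ K) = M1 ⊕ M2 — the shared key cancels under XOR.
fe ^ 91 = 6f
32 ^ 8e = bc
e5 ^ a7 = 42
d7 ^ fd = 2a
2e ^ 3e = 10
88 ^ aa = 22
63 ^ db = b8
3e ^ 14 = 2a
fc ^ ff = 03
0a ^ 80 = 8a
0e ^ 83 = 8d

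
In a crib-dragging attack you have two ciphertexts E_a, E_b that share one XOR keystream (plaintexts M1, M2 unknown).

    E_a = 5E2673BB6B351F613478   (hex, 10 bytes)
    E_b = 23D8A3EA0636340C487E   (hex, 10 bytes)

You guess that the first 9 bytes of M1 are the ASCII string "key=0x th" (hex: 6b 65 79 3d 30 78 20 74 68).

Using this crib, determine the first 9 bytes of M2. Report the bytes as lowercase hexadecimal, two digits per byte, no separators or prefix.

First, E_a ⊕ E_b = (M1 ⊕ K) ⊕ (M2 ⊕ K) = M1 ⊕ M2, so the key drops out. Then M2 = (M1 ⊕ M2) ⊕ M1 over the first 9 bytes.
byte 0: (5e ⊕ 23) ⊕ 6b = 7d ⊕ 6b = 16
byte 1: (26 ⊕ d8) ⊕ 65 = fe ⊕ 65 = 9b
byte 2: (73 ⊕ a3) ⊕ 79 = d0 ⊕ 79 = a9
byte 3: (bb ⊕ ea) ⊕ 3d = 51 ⊕ 3d = 6c
byte 4: (6b ⊕ 06) ⊕ 30 = 6d ⊕ 30 = 5d
byte 5: (35 ⊕ 36) ⊕ 78 = 03 ⊕ 78 = 7b
byte 6: (1f ⊕ 34) ⊕ 20 = 2b ⊕ 20 = 0b
byte 7: (61 ⊕ 0c) ⊕ 74 = 6d ⊕ 74 = 19
byte 8: (34 ⊕ 48) ⊕ 68 = 7c ⊕ 68 = 14

169ba96c5d7b0b1914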